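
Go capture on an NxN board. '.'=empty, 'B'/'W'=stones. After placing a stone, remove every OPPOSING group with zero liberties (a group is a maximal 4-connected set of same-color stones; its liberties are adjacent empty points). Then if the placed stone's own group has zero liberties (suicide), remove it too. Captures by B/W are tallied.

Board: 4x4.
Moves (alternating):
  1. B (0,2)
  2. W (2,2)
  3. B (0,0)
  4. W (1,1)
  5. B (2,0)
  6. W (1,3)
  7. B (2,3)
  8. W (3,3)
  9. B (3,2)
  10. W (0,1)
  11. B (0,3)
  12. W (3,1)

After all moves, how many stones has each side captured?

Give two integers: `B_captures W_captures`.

Move 1: B@(0,2) -> caps B=0 W=0
Move 2: W@(2,2) -> caps B=0 W=0
Move 3: B@(0,0) -> caps B=0 W=0
Move 4: W@(1,1) -> caps B=0 W=0
Move 5: B@(2,0) -> caps B=0 W=0
Move 6: W@(1,3) -> caps B=0 W=0
Move 7: B@(2,3) -> caps B=0 W=0
Move 8: W@(3,3) -> caps B=0 W=1
Move 9: B@(3,2) -> caps B=0 W=1
Move 10: W@(0,1) -> caps B=0 W=1
Move 11: B@(0,3) -> caps B=0 W=1
Move 12: W@(3,1) -> caps B=0 W=2

Answer: 0 2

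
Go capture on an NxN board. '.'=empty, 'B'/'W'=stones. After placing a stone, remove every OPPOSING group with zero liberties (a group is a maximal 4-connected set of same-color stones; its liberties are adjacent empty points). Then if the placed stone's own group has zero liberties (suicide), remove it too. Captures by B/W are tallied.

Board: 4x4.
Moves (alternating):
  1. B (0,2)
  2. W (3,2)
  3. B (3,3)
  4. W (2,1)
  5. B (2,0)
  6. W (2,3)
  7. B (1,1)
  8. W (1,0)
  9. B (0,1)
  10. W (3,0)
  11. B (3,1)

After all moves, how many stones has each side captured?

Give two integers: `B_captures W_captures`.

Move 1: B@(0,2) -> caps B=0 W=0
Move 2: W@(3,2) -> caps B=0 W=0
Move 3: B@(3,3) -> caps B=0 W=0
Move 4: W@(2,1) -> caps B=0 W=0
Move 5: B@(2,0) -> caps B=0 W=0
Move 6: W@(2,3) -> caps B=0 W=1
Move 7: B@(1,1) -> caps B=0 W=1
Move 8: W@(1,0) -> caps B=0 W=1
Move 9: B@(0,1) -> caps B=0 W=1
Move 10: W@(3,0) -> caps B=0 W=2
Move 11: B@(3,1) -> caps B=0 W=2

Answer: 0 2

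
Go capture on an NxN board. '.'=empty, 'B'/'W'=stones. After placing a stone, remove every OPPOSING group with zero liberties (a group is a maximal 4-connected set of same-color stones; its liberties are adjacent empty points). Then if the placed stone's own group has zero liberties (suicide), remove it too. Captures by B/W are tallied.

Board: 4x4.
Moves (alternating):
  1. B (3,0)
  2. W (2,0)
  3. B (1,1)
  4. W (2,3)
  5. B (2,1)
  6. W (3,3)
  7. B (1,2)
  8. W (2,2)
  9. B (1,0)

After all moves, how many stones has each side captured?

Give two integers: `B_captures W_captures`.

Move 1: B@(3,0) -> caps B=0 W=0
Move 2: W@(2,0) -> caps B=0 W=0
Move 3: B@(1,1) -> caps B=0 W=0
Move 4: W@(2,3) -> caps B=0 W=0
Move 5: B@(2,1) -> caps B=0 W=0
Move 6: W@(3,3) -> caps B=0 W=0
Move 7: B@(1,2) -> caps B=0 W=0
Move 8: W@(2,2) -> caps B=0 W=0
Move 9: B@(1,0) -> caps B=1 W=0

Answer: 1 0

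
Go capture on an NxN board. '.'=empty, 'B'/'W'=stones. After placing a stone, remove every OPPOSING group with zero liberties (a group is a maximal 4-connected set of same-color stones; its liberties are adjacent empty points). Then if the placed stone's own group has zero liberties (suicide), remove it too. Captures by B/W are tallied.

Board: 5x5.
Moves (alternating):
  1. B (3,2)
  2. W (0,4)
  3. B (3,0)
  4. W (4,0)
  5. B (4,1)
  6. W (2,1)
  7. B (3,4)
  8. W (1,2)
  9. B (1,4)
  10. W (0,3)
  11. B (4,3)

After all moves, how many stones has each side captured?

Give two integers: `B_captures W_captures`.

Move 1: B@(3,2) -> caps B=0 W=0
Move 2: W@(0,4) -> caps B=0 W=0
Move 3: B@(3,0) -> caps B=0 W=0
Move 4: W@(4,0) -> caps B=0 W=0
Move 5: B@(4,1) -> caps B=1 W=0
Move 6: W@(2,1) -> caps B=1 W=0
Move 7: B@(3,4) -> caps B=1 W=0
Move 8: W@(1,2) -> caps B=1 W=0
Move 9: B@(1,4) -> caps B=1 W=0
Move 10: W@(0,3) -> caps B=1 W=0
Move 11: B@(4,3) -> caps B=1 W=0

Answer: 1 0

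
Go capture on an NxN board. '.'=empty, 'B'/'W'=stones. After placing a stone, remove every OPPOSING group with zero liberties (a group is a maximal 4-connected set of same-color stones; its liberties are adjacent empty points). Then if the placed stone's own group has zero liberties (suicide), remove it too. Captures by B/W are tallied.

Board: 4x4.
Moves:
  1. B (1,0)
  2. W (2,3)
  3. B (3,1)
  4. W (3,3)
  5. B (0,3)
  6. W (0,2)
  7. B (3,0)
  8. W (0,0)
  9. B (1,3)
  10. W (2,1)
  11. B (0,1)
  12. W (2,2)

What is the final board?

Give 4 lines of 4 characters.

Answer: .BWB
B..B
.WWW
BB.W

Derivation:
Move 1: B@(1,0) -> caps B=0 W=0
Move 2: W@(2,3) -> caps B=0 W=0
Move 3: B@(3,1) -> caps B=0 W=0
Move 4: W@(3,3) -> caps B=0 W=0
Move 5: B@(0,3) -> caps B=0 W=0
Move 6: W@(0,2) -> caps B=0 W=0
Move 7: B@(3,0) -> caps B=0 W=0
Move 8: W@(0,0) -> caps B=0 W=0
Move 9: B@(1,3) -> caps B=0 W=0
Move 10: W@(2,1) -> caps B=0 W=0
Move 11: B@(0,1) -> caps B=1 W=0
Move 12: W@(2,2) -> caps B=1 W=0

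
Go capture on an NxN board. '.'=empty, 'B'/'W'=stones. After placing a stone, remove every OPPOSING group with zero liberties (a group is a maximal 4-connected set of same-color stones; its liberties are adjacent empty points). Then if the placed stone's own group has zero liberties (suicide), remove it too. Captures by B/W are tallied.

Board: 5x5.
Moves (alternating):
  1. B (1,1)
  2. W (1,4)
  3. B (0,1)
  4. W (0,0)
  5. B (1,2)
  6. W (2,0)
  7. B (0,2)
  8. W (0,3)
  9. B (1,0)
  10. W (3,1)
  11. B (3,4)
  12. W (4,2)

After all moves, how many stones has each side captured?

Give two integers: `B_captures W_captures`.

Move 1: B@(1,1) -> caps B=0 W=0
Move 2: W@(1,4) -> caps B=0 W=0
Move 3: B@(0,1) -> caps B=0 W=0
Move 4: W@(0,0) -> caps B=0 W=0
Move 5: B@(1,2) -> caps B=0 W=0
Move 6: W@(2,0) -> caps B=0 W=0
Move 7: B@(0,2) -> caps B=0 W=0
Move 8: W@(0,3) -> caps B=0 W=0
Move 9: B@(1,0) -> caps B=1 W=0
Move 10: W@(3,1) -> caps B=1 W=0
Move 11: B@(3,4) -> caps B=1 W=0
Move 12: W@(4,2) -> caps B=1 W=0

Answer: 1 0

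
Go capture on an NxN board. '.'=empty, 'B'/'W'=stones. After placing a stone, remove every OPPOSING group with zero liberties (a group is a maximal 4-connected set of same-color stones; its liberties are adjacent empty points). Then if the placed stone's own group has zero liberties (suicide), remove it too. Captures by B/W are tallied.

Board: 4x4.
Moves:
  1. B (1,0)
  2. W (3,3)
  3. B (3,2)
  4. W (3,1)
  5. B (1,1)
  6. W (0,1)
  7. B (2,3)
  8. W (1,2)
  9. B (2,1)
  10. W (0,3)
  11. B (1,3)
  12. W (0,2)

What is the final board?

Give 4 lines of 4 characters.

Answer: .WWW
BBWB
.B.B
.WB.

Derivation:
Move 1: B@(1,0) -> caps B=0 W=0
Move 2: W@(3,3) -> caps B=0 W=0
Move 3: B@(3,2) -> caps B=0 W=0
Move 4: W@(3,1) -> caps B=0 W=0
Move 5: B@(1,1) -> caps B=0 W=0
Move 6: W@(0,1) -> caps B=0 W=0
Move 7: B@(2,3) -> caps B=1 W=0
Move 8: W@(1,2) -> caps B=1 W=0
Move 9: B@(2,1) -> caps B=1 W=0
Move 10: W@(0,3) -> caps B=1 W=0
Move 11: B@(1,3) -> caps B=1 W=0
Move 12: W@(0,2) -> caps B=1 W=0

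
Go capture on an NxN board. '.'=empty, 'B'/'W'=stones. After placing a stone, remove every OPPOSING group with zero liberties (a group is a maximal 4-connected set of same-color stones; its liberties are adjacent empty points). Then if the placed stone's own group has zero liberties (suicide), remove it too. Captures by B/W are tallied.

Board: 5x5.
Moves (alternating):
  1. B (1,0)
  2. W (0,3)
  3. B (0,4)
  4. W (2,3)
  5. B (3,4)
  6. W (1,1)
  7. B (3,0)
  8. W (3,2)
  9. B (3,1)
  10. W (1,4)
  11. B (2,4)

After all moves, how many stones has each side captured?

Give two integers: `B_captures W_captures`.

Move 1: B@(1,0) -> caps B=0 W=0
Move 2: W@(0,3) -> caps B=0 W=0
Move 3: B@(0,4) -> caps B=0 W=0
Move 4: W@(2,3) -> caps B=0 W=0
Move 5: B@(3,4) -> caps B=0 W=0
Move 6: W@(1,1) -> caps B=0 W=0
Move 7: B@(3,0) -> caps B=0 W=0
Move 8: W@(3,2) -> caps B=0 W=0
Move 9: B@(3,1) -> caps B=0 W=0
Move 10: W@(1,4) -> caps B=0 W=1
Move 11: B@(2,4) -> caps B=0 W=1

Answer: 0 1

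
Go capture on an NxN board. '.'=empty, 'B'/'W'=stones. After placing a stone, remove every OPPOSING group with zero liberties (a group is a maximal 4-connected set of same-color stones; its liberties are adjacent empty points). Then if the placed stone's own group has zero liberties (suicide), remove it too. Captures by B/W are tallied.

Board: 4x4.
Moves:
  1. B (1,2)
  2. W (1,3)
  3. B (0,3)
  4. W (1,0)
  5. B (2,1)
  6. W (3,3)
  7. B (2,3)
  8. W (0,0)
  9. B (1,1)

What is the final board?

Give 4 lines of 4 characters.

Answer: W..B
WBB.
.B.B
...W

Derivation:
Move 1: B@(1,2) -> caps B=0 W=0
Move 2: W@(1,3) -> caps B=0 W=0
Move 3: B@(0,3) -> caps B=0 W=0
Move 4: W@(1,0) -> caps B=0 W=0
Move 5: B@(2,1) -> caps B=0 W=0
Move 6: W@(3,3) -> caps B=0 W=0
Move 7: B@(2,3) -> caps B=1 W=0
Move 8: W@(0,0) -> caps B=1 W=0
Move 9: B@(1,1) -> caps B=1 W=0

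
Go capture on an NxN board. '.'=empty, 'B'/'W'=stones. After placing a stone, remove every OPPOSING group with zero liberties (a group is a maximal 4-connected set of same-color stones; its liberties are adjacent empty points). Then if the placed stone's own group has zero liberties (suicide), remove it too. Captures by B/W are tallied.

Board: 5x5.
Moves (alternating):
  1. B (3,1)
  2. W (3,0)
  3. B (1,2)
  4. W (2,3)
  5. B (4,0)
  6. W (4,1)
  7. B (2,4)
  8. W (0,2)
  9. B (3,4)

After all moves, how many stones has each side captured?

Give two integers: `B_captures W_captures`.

Move 1: B@(3,1) -> caps B=0 W=0
Move 2: W@(3,0) -> caps B=0 W=0
Move 3: B@(1,2) -> caps B=0 W=0
Move 4: W@(2,3) -> caps B=0 W=0
Move 5: B@(4,0) -> caps B=0 W=0
Move 6: W@(4,1) -> caps B=0 W=1
Move 7: B@(2,4) -> caps B=0 W=1
Move 8: W@(0,2) -> caps B=0 W=1
Move 9: B@(3,4) -> caps B=0 W=1

Answer: 0 1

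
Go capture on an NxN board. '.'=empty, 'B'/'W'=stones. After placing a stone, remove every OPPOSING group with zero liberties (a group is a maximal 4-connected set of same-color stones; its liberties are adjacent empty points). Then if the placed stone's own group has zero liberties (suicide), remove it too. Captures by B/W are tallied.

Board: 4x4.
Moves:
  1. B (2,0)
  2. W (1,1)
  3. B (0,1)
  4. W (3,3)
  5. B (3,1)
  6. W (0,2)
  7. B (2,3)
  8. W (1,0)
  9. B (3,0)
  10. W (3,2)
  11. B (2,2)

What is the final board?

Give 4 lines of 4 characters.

Move 1: B@(2,0) -> caps B=0 W=0
Move 2: W@(1,1) -> caps B=0 W=0
Move 3: B@(0,1) -> caps B=0 W=0
Move 4: W@(3,3) -> caps B=0 W=0
Move 5: B@(3,1) -> caps B=0 W=0
Move 6: W@(0,2) -> caps B=0 W=0
Move 7: B@(2,3) -> caps B=0 W=0
Move 8: W@(1,0) -> caps B=0 W=0
Move 9: B@(3,0) -> caps B=0 W=0
Move 10: W@(3,2) -> caps B=0 W=0
Move 11: B@(2,2) -> caps B=2 W=0

Answer: .BW.
WW..
B.BB
BB..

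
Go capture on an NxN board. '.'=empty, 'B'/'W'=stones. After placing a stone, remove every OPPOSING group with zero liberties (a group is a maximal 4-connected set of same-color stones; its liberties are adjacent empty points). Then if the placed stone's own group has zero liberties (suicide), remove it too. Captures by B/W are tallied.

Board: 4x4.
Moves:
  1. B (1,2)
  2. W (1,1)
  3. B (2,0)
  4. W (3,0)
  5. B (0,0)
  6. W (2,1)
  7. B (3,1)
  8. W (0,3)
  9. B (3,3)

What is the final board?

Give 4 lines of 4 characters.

Answer: B..W
.WB.
BW..
.B.B

Derivation:
Move 1: B@(1,2) -> caps B=0 W=0
Move 2: W@(1,1) -> caps B=0 W=0
Move 3: B@(2,0) -> caps B=0 W=0
Move 4: W@(3,0) -> caps B=0 W=0
Move 5: B@(0,0) -> caps B=0 W=0
Move 6: W@(2,1) -> caps B=0 W=0
Move 7: B@(3,1) -> caps B=1 W=0
Move 8: W@(0,3) -> caps B=1 W=0
Move 9: B@(3,3) -> caps B=1 W=0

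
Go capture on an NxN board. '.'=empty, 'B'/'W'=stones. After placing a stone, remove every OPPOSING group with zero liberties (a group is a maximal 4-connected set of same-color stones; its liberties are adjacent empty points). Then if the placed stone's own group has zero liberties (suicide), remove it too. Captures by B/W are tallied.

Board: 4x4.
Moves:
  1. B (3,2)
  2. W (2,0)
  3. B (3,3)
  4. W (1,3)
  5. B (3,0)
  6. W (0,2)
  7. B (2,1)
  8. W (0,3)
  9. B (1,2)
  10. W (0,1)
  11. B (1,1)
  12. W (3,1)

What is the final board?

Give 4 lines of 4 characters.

Answer: .WWW
.BBW
WB..
.WBB

Derivation:
Move 1: B@(3,2) -> caps B=0 W=0
Move 2: W@(2,0) -> caps B=0 W=0
Move 3: B@(3,3) -> caps B=0 W=0
Move 4: W@(1,3) -> caps B=0 W=0
Move 5: B@(3,0) -> caps B=0 W=0
Move 6: W@(0,2) -> caps B=0 W=0
Move 7: B@(2,1) -> caps B=0 W=0
Move 8: W@(0,3) -> caps B=0 W=0
Move 9: B@(1,2) -> caps B=0 W=0
Move 10: W@(0,1) -> caps B=0 W=0
Move 11: B@(1,1) -> caps B=0 W=0
Move 12: W@(3,1) -> caps B=0 W=1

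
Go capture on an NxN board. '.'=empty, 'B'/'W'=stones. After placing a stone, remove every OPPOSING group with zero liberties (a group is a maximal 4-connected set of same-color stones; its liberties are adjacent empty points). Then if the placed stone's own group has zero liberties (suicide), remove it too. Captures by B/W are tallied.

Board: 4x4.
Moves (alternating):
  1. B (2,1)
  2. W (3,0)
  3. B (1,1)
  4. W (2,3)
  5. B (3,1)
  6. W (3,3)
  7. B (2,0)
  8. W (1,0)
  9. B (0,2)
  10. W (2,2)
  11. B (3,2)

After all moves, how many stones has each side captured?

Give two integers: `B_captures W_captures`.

Move 1: B@(2,1) -> caps B=0 W=0
Move 2: W@(3,0) -> caps B=0 W=0
Move 3: B@(1,1) -> caps B=0 W=0
Move 4: W@(2,3) -> caps B=0 W=0
Move 5: B@(3,1) -> caps B=0 W=0
Move 6: W@(3,3) -> caps B=0 W=0
Move 7: B@(2,0) -> caps B=1 W=0
Move 8: W@(1,0) -> caps B=1 W=0
Move 9: B@(0,2) -> caps B=1 W=0
Move 10: W@(2,2) -> caps B=1 W=0
Move 11: B@(3,2) -> caps B=1 W=0

Answer: 1 0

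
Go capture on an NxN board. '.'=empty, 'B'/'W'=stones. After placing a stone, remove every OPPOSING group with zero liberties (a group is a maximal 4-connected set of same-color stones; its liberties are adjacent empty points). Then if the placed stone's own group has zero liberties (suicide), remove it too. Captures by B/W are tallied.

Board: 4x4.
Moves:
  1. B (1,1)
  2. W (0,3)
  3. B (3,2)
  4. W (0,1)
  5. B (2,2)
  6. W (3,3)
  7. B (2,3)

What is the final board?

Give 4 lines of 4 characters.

Answer: .W.W
.B..
..BB
..B.

Derivation:
Move 1: B@(1,1) -> caps B=0 W=0
Move 2: W@(0,3) -> caps B=0 W=0
Move 3: B@(3,2) -> caps B=0 W=0
Move 4: W@(0,1) -> caps B=0 W=0
Move 5: B@(2,2) -> caps B=0 W=0
Move 6: W@(3,3) -> caps B=0 W=0
Move 7: B@(2,3) -> caps B=1 W=0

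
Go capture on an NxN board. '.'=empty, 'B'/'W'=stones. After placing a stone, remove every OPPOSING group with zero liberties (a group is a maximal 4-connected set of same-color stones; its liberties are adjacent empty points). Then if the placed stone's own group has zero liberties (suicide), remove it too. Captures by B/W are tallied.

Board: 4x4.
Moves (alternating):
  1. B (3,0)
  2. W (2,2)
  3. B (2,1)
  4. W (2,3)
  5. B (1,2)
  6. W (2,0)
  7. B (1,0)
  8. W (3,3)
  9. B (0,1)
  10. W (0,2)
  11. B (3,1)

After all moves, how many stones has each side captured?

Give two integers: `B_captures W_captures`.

Move 1: B@(3,0) -> caps B=0 W=0
Move 2: W@(2,2) -> caps B=0 W=0
Move 3: B@(2,1) -> caps B=0 W=0
Move 4: W@(2,3) -> caps B=0 W=0
Move 5: B@(1,2) -> caps B=0 W=0
Move 6: W@(2,0) -> caps B=0 W=0
Move 7: B@(1,0) -> caps B=1 W=0
Move 8: W@(3,3) -> caps B=1 W=0
Move 9: B@(0,1) -> caps B=1 W=0
Move 10: W@(0,2) -> caps B=1 W=0
Move 11: B@(3,1) -> caps B=1 W=0

Answer: 1 0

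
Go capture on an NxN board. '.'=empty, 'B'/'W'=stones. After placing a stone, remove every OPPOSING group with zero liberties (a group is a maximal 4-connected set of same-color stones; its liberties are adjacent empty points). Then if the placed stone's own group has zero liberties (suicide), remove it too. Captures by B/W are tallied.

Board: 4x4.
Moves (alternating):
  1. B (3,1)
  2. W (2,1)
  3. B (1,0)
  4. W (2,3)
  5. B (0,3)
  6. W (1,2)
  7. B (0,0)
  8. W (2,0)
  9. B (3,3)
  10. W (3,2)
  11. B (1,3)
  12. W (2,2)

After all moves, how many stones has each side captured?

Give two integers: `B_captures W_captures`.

Move 1: B@(3,1) -> caps B=0 W=0
Move 2: W@(2,1) -> caps B=0 W=0
Move 3: B@(1,0) -> caps B=0 W=0
Move 4: W@(2,3) -> caps B=0 W=0
Move 5: B@(0,3) -> caps B=0 W=0
Move 6: W@(1,2) -> caps B=0 W=0
Move 7: B@(0,0) -> caps B=0 W=0
Move 8: W@(2,0) -> caps B=0 W=0
Move 9: B@(3,3) -> caps B=0 W=0
Move 10: W@(3,2) -> caps B=0 W=1
Move 11: B@(1,3) -> caps B=0 W=1
Move 12: W@(2,2) -> caps B=0 W=1

Answer: 0 1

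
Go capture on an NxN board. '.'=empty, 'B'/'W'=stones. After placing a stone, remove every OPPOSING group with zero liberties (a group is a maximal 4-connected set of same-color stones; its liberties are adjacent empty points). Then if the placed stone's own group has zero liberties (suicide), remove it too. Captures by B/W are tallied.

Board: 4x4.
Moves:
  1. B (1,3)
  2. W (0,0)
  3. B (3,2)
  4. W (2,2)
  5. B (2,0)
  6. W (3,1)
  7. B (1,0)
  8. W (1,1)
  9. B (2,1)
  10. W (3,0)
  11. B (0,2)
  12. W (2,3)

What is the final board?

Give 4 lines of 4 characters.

Move 1: B@(1,3) -> caps B=0 W=0
Move 2: W@(0,0) -> caps B=0 W=0
Move 3: B@(3,2) -> caps B=0 W=0
Move 4: W@(2,2) -> caps B=0 W=0
Move 5: B@(2,0) -> caps B=0 W=0
Move 6: W@(3,1) -> caps B=0 W=0
Move 7: B@(1,0) -> caps B=0 W=0
Move 8: W@(1,1) -> caps B=0 W=0
Move 9: B@(2,1) -> caps B=0 W=0
Move 10: W@(3,0) -> caps B=0 W=3
Move 11: B@(0,2) -> caps B=0 W=3
Move 12: W@(2,3) -> caps B=0 W=3

Answer: W.B.
.W.B
..WW
WWB.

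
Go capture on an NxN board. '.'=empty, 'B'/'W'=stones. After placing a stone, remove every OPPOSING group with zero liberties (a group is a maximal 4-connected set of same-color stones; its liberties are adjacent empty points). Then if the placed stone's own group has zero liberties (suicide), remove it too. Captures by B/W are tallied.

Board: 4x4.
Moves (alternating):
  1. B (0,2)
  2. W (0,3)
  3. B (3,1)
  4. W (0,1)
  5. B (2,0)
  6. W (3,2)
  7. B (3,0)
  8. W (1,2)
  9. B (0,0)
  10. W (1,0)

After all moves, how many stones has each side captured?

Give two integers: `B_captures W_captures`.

Move 1: B@(0,2) -> caps B=0 W=0
Move 2: W@(0,3) -> caps B=0 W=0
Move 3: B@(3,1) -> caps B=0 W=0
Move 4: W@(0,1) -> caps B=0 W=0
Move 5: B@(2,0) -> caps B=0 W=0
Move 6: W@(3,2) -> caps B=0 W=0
Move 7: B@(3,0) -> caps B=0 W=0
Move 8: W@(1,2) -> caps B=0 W=1
Move 9: B@(0,0) -> caps B=0 W=1
Move 10: W@(1,0) -> caps B=0 W=2

Answer: 0 2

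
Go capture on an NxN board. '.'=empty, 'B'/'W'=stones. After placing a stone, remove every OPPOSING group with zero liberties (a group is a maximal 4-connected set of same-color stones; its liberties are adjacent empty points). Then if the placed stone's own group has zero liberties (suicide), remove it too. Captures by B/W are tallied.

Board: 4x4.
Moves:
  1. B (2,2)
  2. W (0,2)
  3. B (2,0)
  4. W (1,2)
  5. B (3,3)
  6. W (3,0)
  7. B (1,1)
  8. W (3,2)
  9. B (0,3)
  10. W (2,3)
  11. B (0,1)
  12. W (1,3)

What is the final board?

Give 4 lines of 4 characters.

Move 1: B@(2,2) -> caps B=0 W=0
Move 2: W@(0,2) -> caps B=0 W=0
Move 3: B@(2,0) -> caps B=0 W=0
Move 4: W@(1,2) -> caps B=0 W=0
Move 5: B@(3,3) -> caps B=0 W=0
Move 6: W@(3,0) -> caps B=0 W=0
Move 7: B@(1,1) -> caps B=0 W=0
Move 8: W@(3,2) -> caps B=0 W=0
Move 9: B@(0,3) -> caps B=0 W=0
Move 10: W@(2,3) -> caps B=0 W=1
Move 11: B@(0,1) -> caps B=0 W=1
Move 12: W@(1,3) -> caps B=0 W=2

Answer: .BW.
.BWW
B.BW
W.W.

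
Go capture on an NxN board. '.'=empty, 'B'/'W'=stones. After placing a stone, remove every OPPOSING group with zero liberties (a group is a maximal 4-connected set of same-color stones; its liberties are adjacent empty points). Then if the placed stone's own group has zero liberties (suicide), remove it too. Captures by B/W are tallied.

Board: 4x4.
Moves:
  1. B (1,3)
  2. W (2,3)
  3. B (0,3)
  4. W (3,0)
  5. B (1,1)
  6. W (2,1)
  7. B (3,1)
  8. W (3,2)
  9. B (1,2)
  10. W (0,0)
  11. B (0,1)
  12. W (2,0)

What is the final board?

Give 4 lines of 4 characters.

Answer: WB.B
.BBB
WW.W
W.W.

Derivation:
Move 1: B@(1,3) -> caps B=0 W=0
Move 2: W@(2,3) -> caps B=0 W=0
Move 3: B@(0,3) -> caps B=0 W=0
Move 4: W@(3,0) -> caps B=0 W=0
Move 5: B@(1,1) -> caps B=0 W=0
Move 6: W@(2,1) -> caps B=0 W=0
Move 7: B@(3,1) -> caps B=0 W=0
Move 8: W@(3,2) -> caps B=0 W=1
Move 9: B@(1,2) -> caps B=0 W=1
Move 10: W@(0,0) -> caps B=0 W=1
Move 11: B@(0,1) -> caps B=0 W=1
Move 12: W@(2,0) -> caps B=0 W=1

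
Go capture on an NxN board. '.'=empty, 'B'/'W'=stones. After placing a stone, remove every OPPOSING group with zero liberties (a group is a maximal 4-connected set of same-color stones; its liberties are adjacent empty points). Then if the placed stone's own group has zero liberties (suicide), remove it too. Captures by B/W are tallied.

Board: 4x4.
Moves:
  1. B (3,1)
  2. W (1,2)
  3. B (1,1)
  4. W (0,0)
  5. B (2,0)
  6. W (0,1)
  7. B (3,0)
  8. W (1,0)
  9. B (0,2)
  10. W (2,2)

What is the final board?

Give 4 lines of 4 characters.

Answer: ..B.
.BW.
B.W.
BB..

Derivation:
Move 1: B@(3,1) -> caps B=0 W=0
Move 2: W@(1,2) -> caps B=0 W=0
Move 3: B@(1,1) -> caps B=0 W=0
Move 4: W@(0,0) -> caps B=0 W=0
Move 5: B@(2,0) -> caps B=0 W=0
Move 6: W@(0,1) -> caps B=0 W=0
Move 7: B@(3,0) -> caps B=0 W=0
Move 8: W@(1,0) -> caps B=0 W=0
Move 9: B@(0,2) -> caps B=3 W=0
Move 10: W@(2,2) -> caps B=3 W=0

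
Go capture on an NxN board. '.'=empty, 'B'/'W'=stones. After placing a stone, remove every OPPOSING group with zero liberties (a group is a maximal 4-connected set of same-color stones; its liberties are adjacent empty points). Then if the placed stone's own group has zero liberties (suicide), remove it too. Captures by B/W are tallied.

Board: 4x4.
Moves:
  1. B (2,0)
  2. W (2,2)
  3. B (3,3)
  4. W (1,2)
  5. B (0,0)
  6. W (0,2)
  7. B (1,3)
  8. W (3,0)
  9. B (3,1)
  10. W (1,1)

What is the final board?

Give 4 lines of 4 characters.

Move 1: B@(2,0) -> caps B=0 W=0
Move 2: W@(2,2) -> caps B=0 W=0
Move 3: B@(3,3) -> caps B=0 W=0
Move 4: W@(1,2) -> caps B=0 W=0
Move 5: B@(0,0) -> caps B=0 W=0
Move 6: W@(0,2) -> caps B=0 W=0
Move 7: B@(1,3) -> caps B=0 W=0
Move 8: W@(3,0) -> caps B=0 W=0
Move 9: B@(3,1) -> caps B=1 W=0
Move 10: W@(1,1) -> caps B=1 W=0

Answer: B.W.
.WWB
B.W.
.B.B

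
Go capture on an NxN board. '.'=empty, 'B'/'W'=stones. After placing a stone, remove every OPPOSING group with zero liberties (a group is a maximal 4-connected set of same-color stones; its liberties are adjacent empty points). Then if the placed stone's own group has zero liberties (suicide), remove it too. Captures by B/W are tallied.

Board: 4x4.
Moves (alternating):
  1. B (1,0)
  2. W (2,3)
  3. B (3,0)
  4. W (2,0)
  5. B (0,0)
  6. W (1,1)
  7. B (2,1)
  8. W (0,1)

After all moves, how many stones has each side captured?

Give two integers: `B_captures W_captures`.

Answer: 1 0

Derivation:
Move 1: B@(1,0) -> caps B=0 W=0
Move 2: W@(2,3) -> caps B=0 W=0
Move 3: B@(3,0) -> caps B=0 W=0
Move 4: W@(2,0) -> caps B=0 W=0
Move 5: B@(0,0) -> caps B=0 W=0
Move 6: W@(1,1) -> caps B=0 W=0
Move 7: B@(2,1) -> caps B=1 W=0
Move 8: W@(0,1) -> caps B=1 W=0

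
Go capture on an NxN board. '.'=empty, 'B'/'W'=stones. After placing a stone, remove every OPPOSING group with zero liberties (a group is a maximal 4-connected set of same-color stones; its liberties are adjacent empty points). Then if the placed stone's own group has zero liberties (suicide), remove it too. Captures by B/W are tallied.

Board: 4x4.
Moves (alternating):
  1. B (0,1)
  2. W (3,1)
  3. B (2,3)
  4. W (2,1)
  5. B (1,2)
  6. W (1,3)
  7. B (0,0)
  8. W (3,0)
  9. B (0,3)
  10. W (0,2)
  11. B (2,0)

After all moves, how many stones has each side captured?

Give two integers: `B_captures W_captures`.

Move 1: B@(0,1) -> caps B=0 W=0
Move 2: W@(3,1) -> caps B=0 W=0
Move 3: B@(2,3) -> caps B=0 W=0
Move 4: W@(2,1) -> caps B=0 W=0
Move 5: B@(1,2) -> caps B=0 W=0
Move 6: W@(1,3) -> caps B=0 W=0
Move 7: B@(0,0) -> caps B=0 W=0
Move 8: W@(3,0) -> caps B=0 W=0
Move 9: B@(0,3) -> caps B=1 W=0
Move 10: W@(0,2) -> caps B=1 W=0
Move 11: B@(2,0) -> caps B=1 W=0

Answer: 1 0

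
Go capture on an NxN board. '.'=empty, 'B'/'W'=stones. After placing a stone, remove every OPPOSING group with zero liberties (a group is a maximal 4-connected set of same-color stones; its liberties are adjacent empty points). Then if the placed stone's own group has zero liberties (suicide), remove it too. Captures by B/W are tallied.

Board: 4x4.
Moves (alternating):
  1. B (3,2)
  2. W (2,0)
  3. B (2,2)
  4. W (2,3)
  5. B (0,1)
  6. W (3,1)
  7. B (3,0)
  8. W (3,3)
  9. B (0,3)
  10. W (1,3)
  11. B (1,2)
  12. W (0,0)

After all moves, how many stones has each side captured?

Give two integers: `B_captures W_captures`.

Answer: 3 0

Derivation:
Move 1: B@(3,2) -> caps B=0 W=0
Move 2: W@(2,0) -> caps B=0 W=0
Move 3: B@(2,2) -> caps B=0 W=0
Move 4: W@(2,3) -> caps B=0 W=0
Move 5: B@(0,1) -> caps B=0 W=0
Move 6: W@(3,1) -> caps B=0 W=0
Move 7: B@(3,0) -> caps B=0 W=0
Move 8: W@(3,3) -> caps B=0 W=0
Move 9: B@(0,3) -> caps B=0 W=0
Move 10: W@(1,3) -> caps B=0 W=0
Move 11: B@(1,2) -> caps B=3 W=0
Move 12: W@(0,0) -> caps B=3 W=0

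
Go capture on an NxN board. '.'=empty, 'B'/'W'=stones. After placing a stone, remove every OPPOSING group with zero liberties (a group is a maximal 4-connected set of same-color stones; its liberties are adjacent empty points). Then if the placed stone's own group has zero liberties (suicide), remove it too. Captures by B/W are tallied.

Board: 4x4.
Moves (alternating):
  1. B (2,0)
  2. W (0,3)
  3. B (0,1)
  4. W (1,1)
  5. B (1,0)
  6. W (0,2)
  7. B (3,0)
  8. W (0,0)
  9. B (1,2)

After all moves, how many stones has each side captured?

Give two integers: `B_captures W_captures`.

Answer: 0 1

Derivation:
Move 1: B@(2,0) -> caps B=0 W=0
Move 2: W@(0,3) -> caps B=0 W=0
Move 3: B@(0,1) -> caps B=0 W=0
Move 4: W@(1,1) -> caps B=0 W=0
Move 5: B@(1,0) -> caps B=0 W=0
Move 6: W@(0,2) -> caps B=0 W=0
Move 7: B@(3,0) -> caps B=0 W=0
Move 8: W@(0,0) -> caps B=0 W=1
Move 9: B@(1,2) -> caps B=0 W=1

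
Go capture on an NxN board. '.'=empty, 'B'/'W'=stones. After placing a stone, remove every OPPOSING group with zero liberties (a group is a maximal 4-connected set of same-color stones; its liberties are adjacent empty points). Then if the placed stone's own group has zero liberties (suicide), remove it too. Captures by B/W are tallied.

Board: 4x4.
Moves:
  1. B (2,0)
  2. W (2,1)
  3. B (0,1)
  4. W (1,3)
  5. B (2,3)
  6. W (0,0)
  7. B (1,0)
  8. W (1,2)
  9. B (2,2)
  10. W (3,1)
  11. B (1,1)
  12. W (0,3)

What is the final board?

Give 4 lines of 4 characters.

Answer: .B.W
BBWW
BWBB
.W..

Derivation:
Move 1: B@(2,0) -> caps B=0 W=0
Move 2: W@(2,1) -> caps B=0 W=0
Move 3: B@(0,1) -> caps B=0 W=0
Move 4: W@(1,3) -> caps B=0 W=0
Move 5: B@(2,3) -> caps B=0 W=0
Move 6: W@(0,0) -> caps B=0 W=0
Move 7: B@(1,0) -> caps B=1 W=0
Move 8: W@(1,2) -> caps B=1 W=0
Move 9: B@(2,2) -> caps B=1 W=0
Move 10: W@(3,1) -> caps B=1 W=0
Move 11: B@(1,1) -> caps B=1 W=0
Move 12: W@(0,3) -> caps B=1 W=0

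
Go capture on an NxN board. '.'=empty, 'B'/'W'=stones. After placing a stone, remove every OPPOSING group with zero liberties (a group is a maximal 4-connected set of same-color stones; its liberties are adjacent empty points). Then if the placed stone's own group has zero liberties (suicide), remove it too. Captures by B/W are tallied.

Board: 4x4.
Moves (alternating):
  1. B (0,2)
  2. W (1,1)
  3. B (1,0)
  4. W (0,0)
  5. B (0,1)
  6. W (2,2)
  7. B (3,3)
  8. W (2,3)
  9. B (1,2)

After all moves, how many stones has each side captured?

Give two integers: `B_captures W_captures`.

Answer: 1 0

Derivation:
Move 1: B@(0,2) -> caps B=0 W=0
Move 2: W@(1,1) -> caps B=0 W=0
Move 3: B@(1,0) -> caps B=0 W=0
Move 4: W@(0,0) -> caps B=0 W=0
Move 5: B@(0,1) -> caps B=1 W=0
Move 6: W@(2,2) -> caps B=1 W=0
Move 7: B@(3,3) -> caps B=1 W=0
Move 8: W@(2,3) -> caps B=1 W=0
Move 9: B@(1,2) -> caps B=1 W=0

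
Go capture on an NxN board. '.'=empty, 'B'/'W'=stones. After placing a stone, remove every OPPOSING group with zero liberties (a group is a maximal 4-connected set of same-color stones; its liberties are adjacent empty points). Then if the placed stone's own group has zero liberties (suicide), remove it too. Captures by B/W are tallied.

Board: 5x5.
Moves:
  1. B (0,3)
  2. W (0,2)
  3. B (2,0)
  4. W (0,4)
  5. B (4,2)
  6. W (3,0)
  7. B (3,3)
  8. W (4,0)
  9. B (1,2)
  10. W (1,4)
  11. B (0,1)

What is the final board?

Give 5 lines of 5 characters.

Move 1: B@(0,3) -> caps B=0 W=0
Move 2: W@(0,2) -> caps B=0 W=0
Move 3: B@(2,0) -> caps B=0 W=0
Move 4: W@(0,4) -> caps B=0 W=0
Move 5: B@(4,2) -> caps B=0 W=0
Move 6: W@(3,0) -> caps B=0 W=0
Move 7: B@(3,3) -> caps B=0 W=0
Move 8: W@(4,0) -> caps B=0 W=0
Move 9: B@(1,2) -> caps B=0 W=0
Move 10: W@(1,4) -> caps B=0 W=0
Move 11: B@(0,1) -> caps B=1 W=0

Answer: .B.BW
..B.W
B....
W..B.
W.B..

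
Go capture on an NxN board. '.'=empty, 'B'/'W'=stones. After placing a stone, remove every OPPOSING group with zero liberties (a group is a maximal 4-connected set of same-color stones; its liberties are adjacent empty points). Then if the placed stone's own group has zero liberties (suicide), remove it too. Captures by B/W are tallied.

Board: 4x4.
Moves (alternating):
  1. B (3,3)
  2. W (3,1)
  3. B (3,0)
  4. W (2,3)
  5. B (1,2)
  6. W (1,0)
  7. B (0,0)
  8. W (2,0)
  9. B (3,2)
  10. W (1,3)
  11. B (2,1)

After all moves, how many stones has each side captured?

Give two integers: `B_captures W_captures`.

Move 1: B@(3,3) -> caps B=0 W=0
Move 2: W@(3,1) -> caps B=0 W=0
Move 3: B@(3,0) -> caps B=0 W=0
Move 4: W@(2,3) -> caps B=0 W=0
Move 5: B@(1,2) -> caps B=0 W=0
Move 6: W@(1,0) -> caps B=0 W=0
Move 7: B@(0,0) -> caps B=0 W=0
Move 8: W@(2,0) -> caps B=0 W=1
Move 9: B@(3,2) -> caps B=0 W=1
Move 10: W@(1,3) -> caps B=0 W=1
Move 11: B@(2,1) -> caps B=0 W=1

Answer: 0 1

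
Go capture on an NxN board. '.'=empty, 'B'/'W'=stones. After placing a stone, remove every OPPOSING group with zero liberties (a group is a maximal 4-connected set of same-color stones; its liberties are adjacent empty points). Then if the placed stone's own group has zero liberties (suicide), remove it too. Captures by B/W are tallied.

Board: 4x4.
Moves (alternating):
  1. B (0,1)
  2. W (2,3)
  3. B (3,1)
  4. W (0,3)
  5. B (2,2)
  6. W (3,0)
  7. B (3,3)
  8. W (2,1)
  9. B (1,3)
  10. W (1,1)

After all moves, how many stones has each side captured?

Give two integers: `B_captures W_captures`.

Move 1: B@(0,1) -> caps B=0 W=0
Move 2: W@(2,3) -> caps B=0 W=0
Move 3: B@(3,1) -> caps B=0 W=0
Move 4: W@(0,3) -> caps B=0 W=0
Move 5: B@(2,2) -> caps B=0 W=0
Move 6: W@(3,0) -> caps B=0 W=0
Move 7: B@(3,3) -> caps B=0 W=0
Move 8: W@(2,1) -> caps B=0 W=0
Move 9: B@(1,3) -> caps B=1 W=0
Move 10: W@(1,1) -> caps B=1 W=0

Answer: 1 0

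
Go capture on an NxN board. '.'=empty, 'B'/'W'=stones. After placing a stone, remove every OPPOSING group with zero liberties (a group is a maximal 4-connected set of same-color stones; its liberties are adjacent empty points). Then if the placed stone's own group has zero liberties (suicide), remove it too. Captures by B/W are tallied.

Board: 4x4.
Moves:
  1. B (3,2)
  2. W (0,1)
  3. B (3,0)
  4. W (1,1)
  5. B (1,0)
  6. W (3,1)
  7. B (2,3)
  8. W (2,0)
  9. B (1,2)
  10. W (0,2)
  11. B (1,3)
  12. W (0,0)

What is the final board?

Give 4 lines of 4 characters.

Move 1: B@(3,2) -> caps B=0 W=0
Move 2: W@(0,1) -> caps B=0 W=0
Move 3: B@(3,0) -> caps B=0 W=0
Move 4: W@(1,1) -> caps B=0 W=0
Move 5: B@(1,0) -> caps B=0 W=0
Move 6: W@(3,1) -> caps B=0 W=0
Move 7: B@(2,3) -> caps B=0 W=0
Move 8: W@(2,0) -> caps B=0 W=1
Move 9: B@(1,2) -> caps B=0 W=1
Move 10: W@(0,2) -> caps B=0 W=1
Move 11: B@(1,3) -> caps B=0 W=1
Move 12: W@(0,0) -> caps B=0 W=2

Answer: WWW.
.WBB
W..B
.WB.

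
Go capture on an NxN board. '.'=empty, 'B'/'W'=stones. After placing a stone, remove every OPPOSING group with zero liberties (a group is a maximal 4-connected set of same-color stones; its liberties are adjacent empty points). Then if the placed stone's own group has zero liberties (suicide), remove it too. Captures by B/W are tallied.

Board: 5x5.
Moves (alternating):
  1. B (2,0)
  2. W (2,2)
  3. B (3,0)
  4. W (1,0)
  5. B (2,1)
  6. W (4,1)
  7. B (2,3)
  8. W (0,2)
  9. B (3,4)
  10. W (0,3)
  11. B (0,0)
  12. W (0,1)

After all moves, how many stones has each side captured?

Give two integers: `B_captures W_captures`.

Answer: 0 1

Derivation:
Move 1: B@(2,0) -> caps B=0 W=0
Move 2: W@(2,2) -> caps B=0 W=0
Move 3: B@(3,0) -> caps B=0 W=0
Move 4: W@(1,0) -> caps B=0 W=0
Move 5: B@(2,1) -> caps B=0 W=0
Move 6: W@(4,1) -> caps B=0 W=0
Move 7: B@(2,3) -> caps B=0 W=0
Move 8: W@(0,2) -> caps B=0 W=0
Move 9: B@(3,4) -> caps B=0 W=0
Move 10: W@(0,3) -> caps B=0 W=0
Move 11: B@(0,0) -> caps B=0 W=0
Move 12: W@(0,1) -> caps B=0 W=1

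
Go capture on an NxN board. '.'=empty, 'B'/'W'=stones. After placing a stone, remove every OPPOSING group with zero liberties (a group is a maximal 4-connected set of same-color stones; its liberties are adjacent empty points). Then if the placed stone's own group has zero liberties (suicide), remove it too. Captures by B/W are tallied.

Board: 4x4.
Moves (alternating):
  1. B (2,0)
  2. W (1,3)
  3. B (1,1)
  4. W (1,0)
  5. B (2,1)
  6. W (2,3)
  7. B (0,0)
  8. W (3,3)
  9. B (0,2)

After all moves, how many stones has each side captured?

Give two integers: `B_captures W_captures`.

Move 1: B@(2,0) -> caps B=0 W=0
Move 2: W@(1,3) -> caps B=0 W=0
Move 3: B@(1,1) -> caps B=0 W=0
Move 4: W@(1,0) -> caps B=0 W=0
Move 5: B@(2,1) -> caps B=0 W=0
Move 6: W@(2,3) -> caps B=0 W=0
Move 7: B@(0,0) -> caps B=1 W=0
Move 8: W@(3,3) -> caps B=1 W=0
Move 9: B@(0,2) -> caps B=1 W=0

Answer: 1 0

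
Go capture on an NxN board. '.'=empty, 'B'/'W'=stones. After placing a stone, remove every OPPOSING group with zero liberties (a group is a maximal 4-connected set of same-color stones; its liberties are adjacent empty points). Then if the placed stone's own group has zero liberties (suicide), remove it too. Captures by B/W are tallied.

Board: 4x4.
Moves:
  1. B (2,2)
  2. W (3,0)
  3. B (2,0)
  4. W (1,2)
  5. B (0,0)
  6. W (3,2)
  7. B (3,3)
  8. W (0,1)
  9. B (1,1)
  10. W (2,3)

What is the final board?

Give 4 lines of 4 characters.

Answer: BW..
.BW.
B.BW
W.W.

Derivation:
Move 1: B@(2,2) -> caps B=0 W=0
Move 2: W@(3,0) -> caps B=0 W=0
Move 3: B@(2,0) -> caps B=0 W=0
Move 4: W@(1,2) -> caps B=0 W=0
Move 5: B@(0,0) -> caps B=0 W=0
Move 6: W@(3,2) -> caps B=0 W=0
Move 7: B@(3,3) -> caps B=0 W=0
Move 8: W@(0,1) -> caps B=0 W=0
Move 9: B@(1,1) -> caps B=0 W=0
Move 10: W@(2,3) -> caps B=0 W=1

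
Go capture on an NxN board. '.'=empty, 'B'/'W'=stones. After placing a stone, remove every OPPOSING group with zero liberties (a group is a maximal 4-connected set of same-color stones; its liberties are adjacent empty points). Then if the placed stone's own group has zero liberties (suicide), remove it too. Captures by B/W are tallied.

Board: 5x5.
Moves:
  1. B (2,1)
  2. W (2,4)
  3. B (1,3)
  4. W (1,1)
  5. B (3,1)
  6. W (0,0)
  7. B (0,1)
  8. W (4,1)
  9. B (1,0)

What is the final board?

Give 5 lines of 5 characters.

Answer: .B...
BW.B.
.B..W
.B...
.W...

Derivation:
Move 1: B@(2,1) -> caps B=0 W=0
Move 2: W@(2,4) -> caps B=0 W=0
Move 3: B@(1,3) -> caps B=0 W=0
Move 4: W@(1,1) -> caps B=0 W=0
Move 5: B@(3,1) -> caps B=0 W=0
Move 6: W@(0,0) -> caps B=0 W=0
Move 7: B@(0,1) -> caps B=0 W=0
Move 8: W@(4,1) -> caps B=0 W=0
Move 9: B@(1,0) -> caps B=1 W=0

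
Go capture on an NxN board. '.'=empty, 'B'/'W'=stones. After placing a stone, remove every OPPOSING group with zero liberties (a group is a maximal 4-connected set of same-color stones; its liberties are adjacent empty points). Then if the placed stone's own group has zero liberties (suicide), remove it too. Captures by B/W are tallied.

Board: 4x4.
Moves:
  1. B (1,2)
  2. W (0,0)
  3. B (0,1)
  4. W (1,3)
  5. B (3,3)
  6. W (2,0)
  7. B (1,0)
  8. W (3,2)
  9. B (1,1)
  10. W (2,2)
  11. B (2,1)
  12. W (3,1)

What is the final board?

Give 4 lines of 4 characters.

Move 1: B@(1,2) -> caps B=0 W=0
Move 2: W@(0,0) -> caps B=0 W=0
Move 3: B@(0,1) -> caps B=0 W=0
Move 4: W@(1,3) -> caps B=0 W=0
Move 5: B@(3,3) -> caps B=0 W=0
Move 6: W@(2,0) -> caps B=0 W=0
Move 7: B@(1,0) -> caps B=1 W=0
Move 8: W@(3,2) -> caps B=1 W=0
Move 9: B@(1,1) -> caps B=1 W=0
Move 10: W@(2,2) -> caps B=1 W=0
Move 11: B@(2,1) -> caps B=1 W=0
Move 12: W@(3,1) -> caps B=1 W=0

Answer: .B..
BBBW
WBW.
.WWB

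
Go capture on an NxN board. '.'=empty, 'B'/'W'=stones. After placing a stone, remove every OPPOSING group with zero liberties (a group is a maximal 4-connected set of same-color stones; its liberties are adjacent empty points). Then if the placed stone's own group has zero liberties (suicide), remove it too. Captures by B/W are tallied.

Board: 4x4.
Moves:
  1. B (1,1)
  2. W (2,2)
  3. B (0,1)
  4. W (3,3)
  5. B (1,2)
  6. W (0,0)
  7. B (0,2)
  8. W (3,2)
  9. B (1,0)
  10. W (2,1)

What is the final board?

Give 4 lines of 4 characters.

Move 1: B@(1,1) -> caps B=0 W=0
Move 2: W@(2,2) -> caps B=0 W=0
Move 3: B@(0,1) -> caps B=0 W=0
Move 4: W@(3,3) -> caps B=0 W=0
Move 5: B@(1,2) -> caps B=0 W=0
Move 6: W@(0,0) -> caps B=0 W=0
Move 7: B@(0,2) -> caps B=0 W=0
Move 8: W@(3,2) -> caps B=0 W=0
Move 9: B@(1,0) -> caps B=1 W=0
Move 10: W@(2,1) -> caps B=1 W=0

Answer: .BB.
BBB.
.WW.
..WW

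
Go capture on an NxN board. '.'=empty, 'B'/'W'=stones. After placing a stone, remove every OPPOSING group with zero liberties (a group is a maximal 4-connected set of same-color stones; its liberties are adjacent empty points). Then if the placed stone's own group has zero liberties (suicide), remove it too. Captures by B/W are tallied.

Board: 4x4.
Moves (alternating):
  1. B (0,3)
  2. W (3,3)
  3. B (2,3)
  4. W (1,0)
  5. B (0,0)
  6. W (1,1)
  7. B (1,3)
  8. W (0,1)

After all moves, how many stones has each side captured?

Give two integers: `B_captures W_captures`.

Answer: 0 1

Derivation:
Move 1: B@(0,3) -> caps B=0 W=0
Move 2: W@(3,3) -> caps B=0 W=0
Move 3: B@(2,3) -> caps B=0 W=0
Move 4: W@(1,0) -> caps B=0 W=0
Move 5: B@(0,0) -> caps B=0 W=0
Move 6: W@(1,1) -> caps B=0 W=0
Move 7: B@(1,3) -> caps B=0 W=0
Move 8: W@(0,1) -> caps B=0 W=1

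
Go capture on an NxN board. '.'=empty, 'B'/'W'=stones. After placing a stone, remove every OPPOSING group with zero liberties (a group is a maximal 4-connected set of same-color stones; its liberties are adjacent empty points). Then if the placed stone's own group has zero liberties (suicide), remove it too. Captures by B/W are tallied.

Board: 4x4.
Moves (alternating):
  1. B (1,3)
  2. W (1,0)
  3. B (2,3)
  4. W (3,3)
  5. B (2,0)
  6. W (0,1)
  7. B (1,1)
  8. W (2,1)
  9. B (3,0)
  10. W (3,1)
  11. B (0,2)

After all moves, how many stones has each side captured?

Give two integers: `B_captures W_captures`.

Answer: 0 2

Derivation:
Move 1: B@(1,3) -> caps B=0 W=0
Move 2: W@(1,0) -> caps B=0 W=0
Move 3: B@(2,3) -> caps B=0 W=0
Move 4: W@(3,3) -> caps B=0 W=0
Move 5: B@(2,0) -> caps B=0 W=0
Move 6: W@(0,1) -> caps B=0 W=0
Move 7: B@(1,1) -> caps B=0 W=0
Move 8: W@(2,1) -> caps B=0 W=0
Move 9: B@(3,0) -> caps B=0 W=0
Move 10: W@(3,1) -> caps B=0 W=2
Move 11: B@(0,2) -> caps B=0 W=2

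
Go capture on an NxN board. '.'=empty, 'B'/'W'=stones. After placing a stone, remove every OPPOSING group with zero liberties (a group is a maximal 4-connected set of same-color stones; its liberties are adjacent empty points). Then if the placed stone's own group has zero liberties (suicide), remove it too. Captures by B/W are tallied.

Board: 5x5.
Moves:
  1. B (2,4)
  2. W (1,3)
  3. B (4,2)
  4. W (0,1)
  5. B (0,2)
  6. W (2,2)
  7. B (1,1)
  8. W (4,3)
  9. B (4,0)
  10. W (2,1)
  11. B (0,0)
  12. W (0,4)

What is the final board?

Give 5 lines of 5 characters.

Move 1: B@(2,4) -> caps B=0 W=0
Move 2: W@(1,3) -> caps B=0 W=0
Move 3: B@(4,2) -> caps B=0 W=0
Move 4: W@(0,1) -> caps B=0 W=0
Move 5: B@(0,2) -> caps B=0 W=0
Move 6: W@(2,2) -> caps B=0 W=0
Move 7: B@(1,1) -> caps B=0 W=0
Move 8: W@(4,3) -> caps B=0 W=0
Move 9: B@(4,0) -> caps B=0 W=0
Move 10: W@(2,1) -> caps B=0 W=0
Move 11: B@(0,0) -> caps B=1 W=0
Move 12: W@(0,4) -> caps B=1 W=0

Answer: B.B.W
.B.W.
.WW.B
.....
B.BW.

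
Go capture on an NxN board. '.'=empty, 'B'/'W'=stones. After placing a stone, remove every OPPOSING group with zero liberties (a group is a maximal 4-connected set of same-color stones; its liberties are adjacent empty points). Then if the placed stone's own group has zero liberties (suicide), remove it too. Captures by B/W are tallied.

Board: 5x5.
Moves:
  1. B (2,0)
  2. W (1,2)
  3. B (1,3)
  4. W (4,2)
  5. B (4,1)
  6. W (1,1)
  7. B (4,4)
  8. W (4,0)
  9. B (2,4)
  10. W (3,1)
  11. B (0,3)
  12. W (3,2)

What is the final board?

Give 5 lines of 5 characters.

Move 1: B@(2,0) -> caps B=0 W=0
Move 2: W@(1,2) -> caps B=0 W=0
Move 3: B@(1,3) -> caps B=0 W=0
Move 4: W@(4,2) -> caps B=0 W=0
Move 5: B@(4,1) -> caps B=0 W=0
Move 6: W@(1,1) -> caps B=0 W=0
Move 7: B@(4,4) -> caps B=0 W=0
Move 8: W@(4,0) -> caps B=0 W=0
Move 9: B@(2,4) -> caps B=0 W=0
Move 10: W@(3,1) -> caps B=0 W=1
Move 11: B@(0,3) -> caps B=0 W=1
Move 12: W@(3,2) -> caps B=0 W=1

Answer: ...B.
.WWB.
B...B
.WW..
W.W.B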